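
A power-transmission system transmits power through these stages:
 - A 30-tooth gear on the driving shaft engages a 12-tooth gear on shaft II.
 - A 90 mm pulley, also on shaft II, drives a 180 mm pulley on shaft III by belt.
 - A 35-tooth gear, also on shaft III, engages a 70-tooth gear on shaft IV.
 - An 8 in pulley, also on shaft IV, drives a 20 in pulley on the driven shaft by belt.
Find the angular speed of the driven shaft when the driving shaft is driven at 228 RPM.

gear mesh 12/30 = 0.4 → 228/0.4 = 570 RPM
belt 180/90 = 2 → 570/2 = 285 RPM
gear mesh 70/35 = 2 → 285/2 = 142.5 RPM
belt 20/8 = 2.5 → 142.5/2.5 = 57 RPM

57 RPM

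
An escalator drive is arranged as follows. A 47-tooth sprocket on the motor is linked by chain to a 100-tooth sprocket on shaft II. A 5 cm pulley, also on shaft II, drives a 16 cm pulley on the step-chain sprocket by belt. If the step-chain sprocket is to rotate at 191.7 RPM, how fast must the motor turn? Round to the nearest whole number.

1305 RPM

Overall ratio R = 2.1277 × 3.2 = 6.8085.
Required input speed = output speed × R = 191.7 × 6.8085 = 1305.2 RPM.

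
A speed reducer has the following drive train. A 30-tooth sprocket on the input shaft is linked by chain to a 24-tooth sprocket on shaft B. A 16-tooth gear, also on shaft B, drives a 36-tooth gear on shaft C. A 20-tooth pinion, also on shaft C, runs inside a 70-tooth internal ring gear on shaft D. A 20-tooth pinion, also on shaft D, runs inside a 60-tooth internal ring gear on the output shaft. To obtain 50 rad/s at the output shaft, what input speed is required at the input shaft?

945 rad/s

Overall ratio R = 0.8 × 2.25 × 3.5 × 3 = 18.9.
Required input speed = output speed × R = 50 × 18.9 = 945 rad/s.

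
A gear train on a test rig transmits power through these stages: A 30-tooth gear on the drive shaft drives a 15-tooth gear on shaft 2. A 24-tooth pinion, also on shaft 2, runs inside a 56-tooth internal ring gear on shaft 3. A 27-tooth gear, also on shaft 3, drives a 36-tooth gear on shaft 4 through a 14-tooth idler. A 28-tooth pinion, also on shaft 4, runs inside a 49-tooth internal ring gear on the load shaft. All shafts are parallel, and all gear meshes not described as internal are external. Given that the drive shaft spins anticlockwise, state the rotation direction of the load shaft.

clockwise

the drive shaft → shaft 2: external mesh, 1 reversal → CW.
shaft 2 → shaft 3: internal mesh, same direction → CW.
shaft 3 → shaft 4: driver → idler → driven is 2 external meshes, 2 reversals → CW.
shaft 4 → the load shaft: internal mesh, same direction → CW.
3 reversals in total — an odd number — so the load shaft turns opposite to the drive shaft.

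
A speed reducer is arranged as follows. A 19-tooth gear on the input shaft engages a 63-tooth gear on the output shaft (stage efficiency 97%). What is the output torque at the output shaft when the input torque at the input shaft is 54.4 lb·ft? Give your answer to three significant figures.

gear mesh 63/19 = 3.3158 → τ = 54.4·3.3158·0.97 = 174.97 lb·ft

175 lb·ft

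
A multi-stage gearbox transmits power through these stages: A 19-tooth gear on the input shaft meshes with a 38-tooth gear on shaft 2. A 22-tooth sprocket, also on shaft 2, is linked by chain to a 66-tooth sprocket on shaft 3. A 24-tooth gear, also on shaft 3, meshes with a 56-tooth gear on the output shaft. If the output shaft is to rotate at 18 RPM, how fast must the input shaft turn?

Overall ratio R = 2 × 3 × 2.3333 = 14.
Required input speed = output speed × R = 18 × 14 = 252 RPM.

252 RPM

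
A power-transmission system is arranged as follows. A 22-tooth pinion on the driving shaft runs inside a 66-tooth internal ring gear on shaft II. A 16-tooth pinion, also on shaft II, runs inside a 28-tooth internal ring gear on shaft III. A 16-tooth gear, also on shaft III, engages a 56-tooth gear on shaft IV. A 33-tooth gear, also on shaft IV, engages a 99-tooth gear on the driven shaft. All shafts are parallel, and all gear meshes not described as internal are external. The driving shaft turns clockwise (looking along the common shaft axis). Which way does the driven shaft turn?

clockwise

the driving shaft → shaft II: internal mesh, same direction → CW.
shaft II → shaft III: internal mesh, same direction → CW.
shaft III → shaft IV: external mesh, 1 reversal → CCW.
shaft IV → the driven shaft: external mesh, 1 reversal → CW.
2 reversals in total — an even number — so the driven shaft turns the same way as the driving shaft.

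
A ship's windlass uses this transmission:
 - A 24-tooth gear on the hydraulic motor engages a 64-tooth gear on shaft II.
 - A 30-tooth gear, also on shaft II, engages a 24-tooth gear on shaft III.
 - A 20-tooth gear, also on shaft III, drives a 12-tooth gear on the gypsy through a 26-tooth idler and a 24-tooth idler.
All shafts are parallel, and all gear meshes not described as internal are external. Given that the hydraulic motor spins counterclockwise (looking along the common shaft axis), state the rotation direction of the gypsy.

the hydraulic motor → shaft II: external mesh, 1 reversal → CW.
shaft II → shaft III: external mesh, 1 reversal → CCW.
shaft III → the gypsy: driver → idler → idler → driven is 3 external meshes, 3 reversals → CW.
5 reversals in total — an odd number — so the gypsy turns opposite to the hydraulic motor.

clockwise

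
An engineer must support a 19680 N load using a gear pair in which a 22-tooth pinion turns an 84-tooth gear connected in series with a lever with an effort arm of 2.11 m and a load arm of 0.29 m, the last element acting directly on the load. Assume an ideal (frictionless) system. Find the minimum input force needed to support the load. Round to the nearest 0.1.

708.4 N

Gear pair MA = 84/22 = 3.8182.
Lever MA = effort arm / load arm = 2.11/0.29 = 7.2759.
Combined ideal MA = 3.8182 × 7.2759 = 27.781.
Effort = load / MA = 19680 / 27.781 = 708.41 N.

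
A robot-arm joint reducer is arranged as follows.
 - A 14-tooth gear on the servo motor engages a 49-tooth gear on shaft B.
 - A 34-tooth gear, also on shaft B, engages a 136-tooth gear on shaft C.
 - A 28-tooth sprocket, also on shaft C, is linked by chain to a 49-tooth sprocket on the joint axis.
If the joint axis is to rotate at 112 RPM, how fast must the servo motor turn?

2744 RPM

Overall ratio R = 3.5 × 4 × 1.75 = 24.5.
Required input speed = output speed × R = 112 × 24.5 = 2744 RPM.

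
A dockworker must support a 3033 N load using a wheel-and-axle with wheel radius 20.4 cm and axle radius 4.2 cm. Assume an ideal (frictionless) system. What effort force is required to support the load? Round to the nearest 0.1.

624.4 N

Wheel-and-axle MA = R/r = 20.4/4.2 = 4.8571.
Effort = load / MA = 3033 / 4.8571 = 624.44 N.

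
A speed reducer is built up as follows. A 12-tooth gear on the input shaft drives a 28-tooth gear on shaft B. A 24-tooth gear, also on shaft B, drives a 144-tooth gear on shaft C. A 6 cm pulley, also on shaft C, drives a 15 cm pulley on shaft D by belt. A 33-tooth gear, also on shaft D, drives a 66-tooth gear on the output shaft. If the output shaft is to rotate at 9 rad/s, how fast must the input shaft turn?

Overall ratio R = 2.3333 × 6 × 2.5 × 2 = 70.
Required input speed = output speed × R = 9 × 70 = 630 rad/s.

630 rad/s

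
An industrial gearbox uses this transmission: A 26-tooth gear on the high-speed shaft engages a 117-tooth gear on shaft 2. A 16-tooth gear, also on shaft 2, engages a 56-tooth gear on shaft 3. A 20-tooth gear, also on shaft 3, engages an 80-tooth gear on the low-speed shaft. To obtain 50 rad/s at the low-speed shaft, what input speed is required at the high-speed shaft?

3150 rad/s

Overall ratio R = 4.5 × 3.5 × 4 = 63.
Required input speed = output speed × R = 50 × 63 = 3150 rad/s.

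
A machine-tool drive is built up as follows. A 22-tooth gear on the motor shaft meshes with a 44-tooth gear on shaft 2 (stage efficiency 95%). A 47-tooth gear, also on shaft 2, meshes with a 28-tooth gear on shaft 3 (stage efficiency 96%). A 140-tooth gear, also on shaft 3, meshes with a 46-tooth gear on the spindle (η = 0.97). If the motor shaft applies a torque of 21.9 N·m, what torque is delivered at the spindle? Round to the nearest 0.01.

7.58 N·m

After the gear mesh (44/22): 21.9 × 2 × 0.95 = 41.61 N·m
After the gear mesh (28/47): 41.61 × 0.59574 × 0.96 = 23.797 N·m
After the gear mesh (46/140): 23.797 × 0.32857 × 0.97 = 7.5846 N·m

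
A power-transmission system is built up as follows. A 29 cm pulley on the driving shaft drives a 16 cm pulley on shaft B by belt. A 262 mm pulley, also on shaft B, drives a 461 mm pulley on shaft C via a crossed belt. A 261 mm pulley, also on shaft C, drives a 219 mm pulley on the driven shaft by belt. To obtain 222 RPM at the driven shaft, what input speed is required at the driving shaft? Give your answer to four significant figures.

180.8 RPM

Overall ratio R = 0.55172 × 1.7595 × 0.83908 = 0.81456.
Required input speed = output speed × R = 222 × 0.81456 = 180.83 RPM.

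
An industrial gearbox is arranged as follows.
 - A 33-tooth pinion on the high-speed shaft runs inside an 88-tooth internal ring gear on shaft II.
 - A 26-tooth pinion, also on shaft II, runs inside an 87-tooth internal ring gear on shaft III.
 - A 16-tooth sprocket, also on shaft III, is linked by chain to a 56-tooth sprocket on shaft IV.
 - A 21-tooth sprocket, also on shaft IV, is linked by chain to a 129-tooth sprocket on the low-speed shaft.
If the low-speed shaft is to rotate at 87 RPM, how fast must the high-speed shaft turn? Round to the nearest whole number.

16691 RPM

Overall ratio R = 2.6667 × 3.3462 × 3.5 × 6.1429 = 191.85.
Required input speed = output speed × R = 87 × 191.85 = 16691 RPM.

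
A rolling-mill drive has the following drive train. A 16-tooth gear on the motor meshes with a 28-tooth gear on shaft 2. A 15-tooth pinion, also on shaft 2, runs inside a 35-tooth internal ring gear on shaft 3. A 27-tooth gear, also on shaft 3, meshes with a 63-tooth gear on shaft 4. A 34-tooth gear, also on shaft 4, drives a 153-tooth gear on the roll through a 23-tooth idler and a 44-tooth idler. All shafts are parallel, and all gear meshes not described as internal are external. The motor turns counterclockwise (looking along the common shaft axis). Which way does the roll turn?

the motor → shaft 2: external mesh, 1 reversal → CW.
shaft 2 → shaft 3: internal mesh, same direction → CW.
shaft 3 → shaft 4: external mesh, 1 reversal → CCW.
shaft 4 → the roll: driver → idler → idler → driven is 3 external meshes, 3 reversals → CW.
5 reversals in total — an odd number — so the roll turns opposite to the motor.

clockwise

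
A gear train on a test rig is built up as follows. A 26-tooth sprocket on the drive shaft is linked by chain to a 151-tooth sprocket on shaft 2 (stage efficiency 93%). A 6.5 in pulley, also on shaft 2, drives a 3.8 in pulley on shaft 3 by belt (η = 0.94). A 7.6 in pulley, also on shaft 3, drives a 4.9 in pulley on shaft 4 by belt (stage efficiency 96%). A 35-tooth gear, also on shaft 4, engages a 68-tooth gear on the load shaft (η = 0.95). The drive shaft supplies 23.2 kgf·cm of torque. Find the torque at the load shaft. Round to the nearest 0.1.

After the chain (151/26): 23.2 × 5.8077 × 0.93 = 125.31 kgf·cm
After the belt (3.8/6.5): 125.31 × 0.58462 × 0.94 = 68.861 kgf·cm
After the belt (4.9/7.6): 68.861 × 0.64474 × 0.96 = 42.621 kgf·cm
After the gear mesh (68/35): 42.621 × 1.9429 × 0.95 = 78.667 kgf·cm

78.7 kgf·cm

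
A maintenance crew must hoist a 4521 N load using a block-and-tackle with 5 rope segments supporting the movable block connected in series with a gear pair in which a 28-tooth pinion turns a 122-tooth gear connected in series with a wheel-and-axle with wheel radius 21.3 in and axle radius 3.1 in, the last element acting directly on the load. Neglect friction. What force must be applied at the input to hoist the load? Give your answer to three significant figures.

30.2 N

Block-and-tackle MA = number of supporting rope parts = 5.
Gear pair MA = 122/28 = 4.3571.
Wheel-and-axle MA = R/r = 21.3/3.1 = 6.871.
Combined ideal MA = 5 × 4.3571 × 6.871 = 149.69.
Effort = load / MA = 4521 / 149.69 = 30.203 N.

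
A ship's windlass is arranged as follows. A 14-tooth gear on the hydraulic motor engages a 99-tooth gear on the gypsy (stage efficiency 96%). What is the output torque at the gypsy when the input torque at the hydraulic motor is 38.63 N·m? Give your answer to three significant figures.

gear mesh 99/14 = 7.0714 → τ = 38.63·7.0714·0.96 = 262.24 N·m

262 N·m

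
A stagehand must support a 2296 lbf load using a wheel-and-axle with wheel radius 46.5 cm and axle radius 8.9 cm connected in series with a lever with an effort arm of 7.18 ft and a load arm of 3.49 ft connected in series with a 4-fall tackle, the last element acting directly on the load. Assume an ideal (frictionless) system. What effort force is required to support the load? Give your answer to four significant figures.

Wheel-and-axle MA = R/r = 46.5/8.9 = 5.2247.
Lever MA = effort arm / load arm = 7.18/3.49 = 2.0573.
Block-and-tackle MA = number of supporting rope parts = 4.
Combined ideal MA = 5.2247 × 2.0573 × 4 = 42.995.
Effort = load / MA = 2296 / 42.995 = 53.401 lbf.

53.40 lbf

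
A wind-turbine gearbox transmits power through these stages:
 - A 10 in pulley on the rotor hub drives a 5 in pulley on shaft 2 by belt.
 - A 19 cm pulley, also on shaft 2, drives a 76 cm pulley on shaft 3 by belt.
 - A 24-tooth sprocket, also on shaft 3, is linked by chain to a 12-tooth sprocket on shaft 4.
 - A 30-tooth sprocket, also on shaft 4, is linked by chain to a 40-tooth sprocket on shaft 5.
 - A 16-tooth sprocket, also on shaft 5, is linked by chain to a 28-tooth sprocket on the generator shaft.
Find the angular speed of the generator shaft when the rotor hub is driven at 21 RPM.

Belt: ratio = 5/10 = 0.5, so shaft 2 turns at 21 / 0.5 = 42 RPM.
Belt: ratio = 76/19 = 4, so shaft 3 turns at 42 / 4 = 10.5 RPM.
Chain: ratio = 12/24 = 0.5, so shaft 4 turns at 10.5 / 0.5 = 21 RPM.
Chain: ratio = 40/30 = 1.3333, so shaft 5 turns at 21 / 1.3333 = 15.75 RPM.
Chain: ratio = 28/16 = 1.75, so the generator shaft turns at 15.75 / 1.75 = 9 RPM.

9 RPM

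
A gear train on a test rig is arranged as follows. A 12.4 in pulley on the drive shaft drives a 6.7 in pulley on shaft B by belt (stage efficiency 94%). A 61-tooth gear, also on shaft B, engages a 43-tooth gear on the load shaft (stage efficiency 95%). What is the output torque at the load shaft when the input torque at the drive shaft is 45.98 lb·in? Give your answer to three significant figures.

belt 6.7/12.4 = 0.54032 → τ = 45.98·0.54032·0.94 = 23.353 lb·in
gear mesh 43/61 = 0.70492 → τ = 23.353·0.70492·0.95 = 15.639 lb·in

15.6 lb·in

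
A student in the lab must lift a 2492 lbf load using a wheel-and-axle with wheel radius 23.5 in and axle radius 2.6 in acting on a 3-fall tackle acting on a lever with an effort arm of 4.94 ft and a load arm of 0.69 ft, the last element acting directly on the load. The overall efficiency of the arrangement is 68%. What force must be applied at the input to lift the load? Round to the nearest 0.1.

18.9 lbf

Wheel-and-axle MA = R/r = 23.5/2.6 = 9.0385.
Block-and-tackle MA = number of supporting rope parts = 3.
Lever MA = effort arm / load arm = 4.94/0.69 = 7.1594.
Combined ideal MA = 9.0385 × 3 × 7.1594 = 194.13.
Actual MA = 194.13 × 0.68 = 132.01.
Effort = load / actual MA = 2492 / 132.01 = 18.878 lbf.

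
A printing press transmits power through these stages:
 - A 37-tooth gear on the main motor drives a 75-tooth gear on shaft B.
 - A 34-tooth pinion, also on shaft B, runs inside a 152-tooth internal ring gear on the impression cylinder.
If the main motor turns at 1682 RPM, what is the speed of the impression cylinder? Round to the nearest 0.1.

185.6 RPM

gear mesh 75/37 = 2.027 → 1682/2.027 = 829.79 RPM
internal gear 152/34 = 4.4706 → 829.79/4.4706 = 185.61 RPM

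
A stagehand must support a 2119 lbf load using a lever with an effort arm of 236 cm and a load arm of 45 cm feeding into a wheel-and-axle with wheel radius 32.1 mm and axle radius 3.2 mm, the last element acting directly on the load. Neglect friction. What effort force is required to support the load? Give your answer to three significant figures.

40.3 lbf

Lever MA = effort arm / load arm = 236/45 = 5.2444.
Wheel-and-axle MA = R/r = 32.1/3.2 = 10.031.
Combined ideal MA = 5.2444 × 10.031 = 52.608.
Effort = load / MA = 2119 / 52.608 = 40.279 lbf.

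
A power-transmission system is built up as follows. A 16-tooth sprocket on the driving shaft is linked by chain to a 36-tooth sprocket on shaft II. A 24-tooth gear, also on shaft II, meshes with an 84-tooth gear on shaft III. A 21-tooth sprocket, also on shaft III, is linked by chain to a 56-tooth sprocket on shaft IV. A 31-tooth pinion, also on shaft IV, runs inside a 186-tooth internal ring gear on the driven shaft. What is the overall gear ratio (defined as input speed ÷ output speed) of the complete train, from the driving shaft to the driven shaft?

Each stage contributes driven/driver: chain 36/16 = 2.25, gear mesh 84/24 = 3.5, chain 56/21 = 2.6667, internal gear 186/31 = 6.
Overall: 2.25 × 3.5 × 2.6667 × 6 = 126.

126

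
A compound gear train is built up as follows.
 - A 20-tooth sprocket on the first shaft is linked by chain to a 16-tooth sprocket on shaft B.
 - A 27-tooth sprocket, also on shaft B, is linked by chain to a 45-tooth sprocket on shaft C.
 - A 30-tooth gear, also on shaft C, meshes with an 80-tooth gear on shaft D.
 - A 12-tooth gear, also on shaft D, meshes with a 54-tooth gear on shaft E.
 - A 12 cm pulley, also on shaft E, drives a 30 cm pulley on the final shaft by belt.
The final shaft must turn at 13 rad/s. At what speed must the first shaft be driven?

520 rad/s

Overall ratio R = 0.8 × 1.6667 × 2.6667 × 4.5 × 2.5 = 40.
Required input speed = output speed × R = 13 × 40 = 520 rad/s.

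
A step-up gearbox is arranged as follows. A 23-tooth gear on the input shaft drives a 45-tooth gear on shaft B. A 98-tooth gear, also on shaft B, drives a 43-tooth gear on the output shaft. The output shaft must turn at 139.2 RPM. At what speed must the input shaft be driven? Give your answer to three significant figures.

Overall ratio R = 1.9565 × 0.43878 = 0.85847.
Required input speed = output speed × R = 139.2 × 0.85847 = 119.5 RPM.

119 RPM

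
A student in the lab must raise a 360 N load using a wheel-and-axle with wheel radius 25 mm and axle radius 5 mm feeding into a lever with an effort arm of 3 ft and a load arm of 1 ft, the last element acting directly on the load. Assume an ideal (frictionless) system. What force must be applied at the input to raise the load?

Wheel-and-axle MA = R/r = 25/5 = 5.
Lever MA = effort arm / load arm = 3/1 = 3.
Combined ideal MA = 5 × 3 = 15.
Effort = load / MA = 360 / 15 = 24 N.

24 N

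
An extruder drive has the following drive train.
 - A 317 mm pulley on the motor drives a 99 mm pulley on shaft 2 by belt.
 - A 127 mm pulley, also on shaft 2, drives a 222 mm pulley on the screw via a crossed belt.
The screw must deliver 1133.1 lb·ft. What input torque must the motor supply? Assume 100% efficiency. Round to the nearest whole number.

2076 lb·ft

Overall ratio R = 0.3123 × 1.748 = 0.54592.
Input torque = output torque / R = 1133.1 / 0.54592 = 2075.6 lb·ft.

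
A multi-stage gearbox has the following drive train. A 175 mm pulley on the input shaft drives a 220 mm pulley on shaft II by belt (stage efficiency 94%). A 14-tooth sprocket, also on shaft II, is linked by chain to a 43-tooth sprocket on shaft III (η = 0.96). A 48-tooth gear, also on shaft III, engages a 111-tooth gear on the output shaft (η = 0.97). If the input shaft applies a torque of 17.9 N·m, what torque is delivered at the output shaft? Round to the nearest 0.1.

139.9 N·m

belt 220/175 = 1.2571 → τ = 17.9·1.2571·0.94 = 21.153 N·m
chain 43/14 = 3.0714 → τ = 21.153·3.0714·0.96 = 62.37 N·m
gear mesh 111/48 = 2.3125 → τ = 62.37·2.3125·0.97 = 139.9 N·m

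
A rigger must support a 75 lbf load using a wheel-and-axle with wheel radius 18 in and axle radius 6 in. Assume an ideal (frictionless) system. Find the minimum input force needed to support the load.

25 lbf

Wheel-and-axle MA = R/r = 18/6 = 3.
Effort = load / MA = 75 / 3 = 25 lbf.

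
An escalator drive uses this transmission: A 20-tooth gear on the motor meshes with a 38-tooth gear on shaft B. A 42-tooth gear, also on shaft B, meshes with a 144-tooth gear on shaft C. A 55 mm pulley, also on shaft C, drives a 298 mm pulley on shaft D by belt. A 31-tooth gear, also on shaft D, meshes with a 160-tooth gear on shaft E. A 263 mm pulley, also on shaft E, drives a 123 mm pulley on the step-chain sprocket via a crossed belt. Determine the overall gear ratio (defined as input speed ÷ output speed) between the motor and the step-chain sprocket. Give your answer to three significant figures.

85.2

Each stage contributes driven/driver: gear mesh 38/20 = 1.9, gear mesh 144/42 = 3.4286, belt 298/55 = 5.4182, gear mesh 160/31 = 5.1613, belt 123/263 = 0.46768.
Overall: 1.9 × 3.4286 × 5.4182 × 5.1613 × 0.46768 = 85.198.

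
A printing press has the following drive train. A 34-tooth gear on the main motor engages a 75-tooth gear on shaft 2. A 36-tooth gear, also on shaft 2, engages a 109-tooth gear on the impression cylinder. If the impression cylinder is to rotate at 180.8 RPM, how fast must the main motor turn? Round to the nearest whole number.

Overall ratio R = 2.2059 × 3.0278 = 6.6789.
Required input speed = output speed × R = 180.8 × 6.6789 = 1207.5 RPM.

1208 RPM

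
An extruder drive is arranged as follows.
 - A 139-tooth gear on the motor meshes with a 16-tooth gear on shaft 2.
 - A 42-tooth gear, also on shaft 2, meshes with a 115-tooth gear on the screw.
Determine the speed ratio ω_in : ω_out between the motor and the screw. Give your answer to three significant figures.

Each stage contributes driven/driver: gear mesh 16/139 = 0.11511, gear mesh 115/42 = 2.7381.
Overall: 0.11511 × 2.7381 = 0.31518.

0.315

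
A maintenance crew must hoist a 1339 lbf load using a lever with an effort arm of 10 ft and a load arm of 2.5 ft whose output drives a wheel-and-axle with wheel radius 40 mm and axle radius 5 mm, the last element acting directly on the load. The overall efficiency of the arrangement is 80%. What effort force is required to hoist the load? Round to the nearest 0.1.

Lever MA = effort arm / load arm = 10/2.5 = 4.
Wheel-and-axle MA = R/r = 40/5 = 8.
Combined ideal MA = 4 × 8 = 32.
Actual MA = 32 × 0.80 = 25.6.
Effort = load / actual MA = 1339 / 25.6 = 52.305 lbf.

52.3 lbf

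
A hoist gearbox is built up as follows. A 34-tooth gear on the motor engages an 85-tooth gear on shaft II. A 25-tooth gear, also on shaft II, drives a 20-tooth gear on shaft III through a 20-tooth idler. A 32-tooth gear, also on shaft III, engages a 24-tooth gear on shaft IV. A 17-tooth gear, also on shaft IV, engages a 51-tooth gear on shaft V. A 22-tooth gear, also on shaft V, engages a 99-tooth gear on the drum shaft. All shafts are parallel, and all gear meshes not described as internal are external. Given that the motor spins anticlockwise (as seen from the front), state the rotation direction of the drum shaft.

anticlockwise

the motor → shaft II: external mesh, 1 reversal → CW.
shaft II → shaft III: driver → idler → driven is 2 external meshes, 2 reversals → CW.
shaft III → shaft IV: external mesh, 1 reversal → CCW.
shaft IV → shaft V: external mesh, 1 reversal → CW.
shaft V → the drum shaft: external mesh, 1 reversal → CCW.
6 reversals in total — an even number — so the drum shaft turns the same way as the motor.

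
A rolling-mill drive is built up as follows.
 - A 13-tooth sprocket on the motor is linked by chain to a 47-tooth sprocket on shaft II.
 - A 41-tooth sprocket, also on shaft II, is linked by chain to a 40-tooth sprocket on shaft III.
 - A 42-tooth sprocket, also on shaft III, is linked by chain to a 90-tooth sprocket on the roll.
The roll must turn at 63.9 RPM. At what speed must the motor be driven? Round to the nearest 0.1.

Overall ratio R = 3.6154 × 0.97561 × 2.1429 = 7.5583.
Required input speed = output speed × R = 63.9 × 7.5583 = 482.98 RPM.

483.0 RPM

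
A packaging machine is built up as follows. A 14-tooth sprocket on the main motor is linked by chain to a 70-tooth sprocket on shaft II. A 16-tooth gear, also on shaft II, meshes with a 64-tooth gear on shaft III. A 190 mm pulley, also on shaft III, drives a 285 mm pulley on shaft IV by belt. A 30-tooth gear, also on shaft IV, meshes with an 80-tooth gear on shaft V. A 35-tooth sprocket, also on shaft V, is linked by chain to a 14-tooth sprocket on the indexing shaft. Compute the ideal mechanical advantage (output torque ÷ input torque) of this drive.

Each stage contributes driven/driver: chain 70/14 = 5, gear mesh 64/16 = 4, belt 285/190 = 1.5, gear mesh 80/30 = 2.6667, chain 14/35 = 0.4.
Overall: 5 × 4 × 1.5 × 2.6667 × 0.4 = 32.

32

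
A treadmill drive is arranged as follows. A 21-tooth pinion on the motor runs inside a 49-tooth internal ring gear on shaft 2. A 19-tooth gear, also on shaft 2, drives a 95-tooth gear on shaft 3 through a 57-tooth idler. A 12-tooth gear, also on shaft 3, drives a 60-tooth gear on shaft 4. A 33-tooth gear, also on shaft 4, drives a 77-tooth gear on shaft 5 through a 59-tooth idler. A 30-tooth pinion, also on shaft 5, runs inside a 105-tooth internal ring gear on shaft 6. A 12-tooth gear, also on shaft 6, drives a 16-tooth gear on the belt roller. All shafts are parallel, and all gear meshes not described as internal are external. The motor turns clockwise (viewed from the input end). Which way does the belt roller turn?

clockwise

the motor → shaft 2: internal mesh, same direction → CW.
shaft 2 → shaft 3: driver → idler → driven is 2 external meshes, 2 reversals → CW.
shaft 3 → shaft 4: external mesh, 1 reversal → CCW.
shaft 4 → shaft 5: driver → idler → driven is 2 external meshes, 2 reversals → CCW.
shaft 5 → shaft 6: internal mesh, same direction → CCW.
shaft 6 → the belt roller: external mesh, 1 reversal → CW.
6 reversals in total — an even number — so the belt roller turns the same way as the motor.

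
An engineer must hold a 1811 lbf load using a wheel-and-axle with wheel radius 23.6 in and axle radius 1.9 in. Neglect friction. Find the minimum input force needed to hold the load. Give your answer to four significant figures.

Wheel-and-axle MA = R/r = 23.6/1.9 = 12.421.
Effort = load / MA = 1811 / 12.421 = 145.8 lbf.

145.8 lbf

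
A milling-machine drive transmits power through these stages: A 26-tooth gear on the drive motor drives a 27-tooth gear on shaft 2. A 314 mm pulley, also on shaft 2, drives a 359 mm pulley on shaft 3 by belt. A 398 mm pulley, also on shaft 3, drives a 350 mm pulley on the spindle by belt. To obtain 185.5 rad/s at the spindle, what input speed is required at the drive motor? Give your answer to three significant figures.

Overall ratio R = 1.0385 × 1.1433 × 0.8794 = 1.0441.
Required input speed = output speed × R = 185.5 × 1.0441 = 193.68 rad/s.

194 rad/s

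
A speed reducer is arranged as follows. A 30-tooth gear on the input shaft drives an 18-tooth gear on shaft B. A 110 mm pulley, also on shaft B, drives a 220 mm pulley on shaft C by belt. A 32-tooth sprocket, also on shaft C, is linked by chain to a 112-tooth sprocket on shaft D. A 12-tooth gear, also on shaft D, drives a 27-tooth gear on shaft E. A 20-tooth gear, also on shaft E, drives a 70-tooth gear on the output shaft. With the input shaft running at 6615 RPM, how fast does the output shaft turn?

the input shaft → shaft B (gear mesh, 18/30): 6615 ÷ 0.6 = 11025 RPM
shaft B → shaft C (belt, 220/110): 11025 ÷ 2 = 5512.5 RPM
shaft C → shaft D (chain, 112/32): 5512.5 ÷ 3.5 = 1575 RPM
shaft D → shaft E (gear mesh, 27/12): 1575 ÷ 2.25 = 700 RPM
shaft E → the output shaft (gear mesh, 70/20): 700 ÷ 3.5 = 200 RPM

200 RPM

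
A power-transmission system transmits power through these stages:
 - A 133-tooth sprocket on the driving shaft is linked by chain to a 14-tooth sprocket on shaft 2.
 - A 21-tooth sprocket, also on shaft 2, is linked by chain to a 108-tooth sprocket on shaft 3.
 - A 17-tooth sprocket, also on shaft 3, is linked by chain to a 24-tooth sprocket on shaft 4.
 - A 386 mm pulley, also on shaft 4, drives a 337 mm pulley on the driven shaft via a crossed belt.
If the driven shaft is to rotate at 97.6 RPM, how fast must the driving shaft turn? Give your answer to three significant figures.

65.1 RPM

Overall ratio R = 0.10526 × 5.1429 × 1.4118 × 0.87306 = 0.66725.
Required input speed = output speed × R = 97.6 × 0.66725 = 65.123 RPM.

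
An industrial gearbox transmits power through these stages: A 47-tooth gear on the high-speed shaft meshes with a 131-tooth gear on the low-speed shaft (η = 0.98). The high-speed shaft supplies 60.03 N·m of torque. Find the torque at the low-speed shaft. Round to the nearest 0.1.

Gear mesh: ratio = 131/47 = 2.7872; torque at the low-speed shaft = 60.03 × 2.7872 × 0.98 = 163.97 N·m.

164.0 N·m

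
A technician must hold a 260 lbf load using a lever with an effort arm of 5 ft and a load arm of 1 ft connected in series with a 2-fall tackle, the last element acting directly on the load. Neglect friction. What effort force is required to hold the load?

Lever MA = effort arm / load arm = 5/1 = 5.
Block-and-tackle MA = number of supporting rope parts = 2.
Combined ideal MA = 5 × 2 = 10.
Effort = load / MA = 260 / 10 = 26 lbf.

26 lbf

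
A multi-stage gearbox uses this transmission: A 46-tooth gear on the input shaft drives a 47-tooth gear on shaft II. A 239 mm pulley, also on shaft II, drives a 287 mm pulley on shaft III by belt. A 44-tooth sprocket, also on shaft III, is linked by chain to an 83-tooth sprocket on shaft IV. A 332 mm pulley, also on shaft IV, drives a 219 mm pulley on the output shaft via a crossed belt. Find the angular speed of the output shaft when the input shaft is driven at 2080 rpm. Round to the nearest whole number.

gear mesh 47/46 = 1.0217 → 2080/1.0217 = 2035.7 rpm
belt 287/239 = 1.2008 → 2035.7/1.2008 = 1695.3 rpm
chain 83/44 = 1.8864 → 1695.3/1.8864 = 898.7 rpm
belt 219/332 = 0.65964 → 898.7/0.65964 = 1362.4 rpm

1362 rpm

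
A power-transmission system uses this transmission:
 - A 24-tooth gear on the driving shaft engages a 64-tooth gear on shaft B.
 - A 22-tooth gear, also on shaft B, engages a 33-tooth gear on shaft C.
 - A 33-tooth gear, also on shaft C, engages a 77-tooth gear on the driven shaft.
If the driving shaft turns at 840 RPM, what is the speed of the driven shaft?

gear mesh 64/24 = 2.6667 → 840/2.6667 = 315 RPM
gear mesh 33/22 = 1.5 → 315/1.5 = 210 RPM
gear mesh 77/33 = 2.3333 → 210/2.3333 = 90 RPM

90 RPM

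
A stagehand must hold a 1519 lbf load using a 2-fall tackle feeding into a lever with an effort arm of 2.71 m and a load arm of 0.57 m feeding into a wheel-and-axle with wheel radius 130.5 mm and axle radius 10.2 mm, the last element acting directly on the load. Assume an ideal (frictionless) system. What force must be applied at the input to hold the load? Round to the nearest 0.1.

Block-and-tackle MA = number of supporting rope parts = 2.
Lever MA = effort arm / load arm = 2.71/0.57 = 4.7544.
Wheel-and-axle MA = R/r = 130.5/10.2 = 12.794.
Combined ideal MA = 2 × 4.7544 × 12.794 = 121.66.
Effort = load / MA = 1519 / 121.66 = 12.486 lbf.

12.5 lbf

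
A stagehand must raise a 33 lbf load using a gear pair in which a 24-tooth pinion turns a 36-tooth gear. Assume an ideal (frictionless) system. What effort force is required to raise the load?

22 lbf

Gear pair MA = 36/24 = 1.5.
Effort = load / MA = 33 / 1.5 = 22 lbf.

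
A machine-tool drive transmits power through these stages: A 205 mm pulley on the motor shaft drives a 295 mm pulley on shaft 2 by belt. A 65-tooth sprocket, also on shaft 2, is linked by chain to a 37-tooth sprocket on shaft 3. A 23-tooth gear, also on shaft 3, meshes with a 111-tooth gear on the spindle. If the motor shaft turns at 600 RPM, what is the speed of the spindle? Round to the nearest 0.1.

belt 295/205 = 1.439 → 600/1.439 = 416.95 RPM
chain 37/65 = 0.56923 → 416.95/0.56923 = 732.48 RPM
gear mesh 111/23 = 4.8261 → 732.48/4.8261 = 151.77 RPM

151.8 RPM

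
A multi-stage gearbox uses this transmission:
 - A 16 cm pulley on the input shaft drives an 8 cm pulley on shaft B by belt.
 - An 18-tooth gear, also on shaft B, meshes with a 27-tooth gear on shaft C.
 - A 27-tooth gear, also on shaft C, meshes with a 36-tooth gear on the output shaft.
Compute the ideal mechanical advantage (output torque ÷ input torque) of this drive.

Each stage contributes driven/driver: belt 8/16 = 0.5, gear mesh 27/18 = 1.5, gear mesh 36/27 = 1.3333.
Overall: 0.5 × 1.5 × 1.3333 = 1.

1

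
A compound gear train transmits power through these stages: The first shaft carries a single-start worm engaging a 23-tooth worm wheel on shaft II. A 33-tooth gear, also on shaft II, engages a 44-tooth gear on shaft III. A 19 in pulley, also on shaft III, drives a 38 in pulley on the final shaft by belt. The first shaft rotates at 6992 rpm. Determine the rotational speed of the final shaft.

114 rpm

worm 23/1 = 23 → 6992/23 = 304 rpm
gear mesh 44/33 = 1.3333 → 304/1.3333 = 228 rpm
belt 38/19 = 2 → 228/2 = 114 rpm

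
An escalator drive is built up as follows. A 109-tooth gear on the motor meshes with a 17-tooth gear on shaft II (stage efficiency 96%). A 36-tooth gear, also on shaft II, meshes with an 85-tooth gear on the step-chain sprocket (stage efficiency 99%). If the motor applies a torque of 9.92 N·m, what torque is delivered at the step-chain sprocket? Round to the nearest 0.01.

gear mesh 17/109 = 0.15596 → τ = 9.92·0.15596·0.96 = 1.4853 N·m
gear mesh 85/36 = 2.3611 → τ = 1.4853·2.3611·0.99 = 3.4718 N·m

3.47 N·m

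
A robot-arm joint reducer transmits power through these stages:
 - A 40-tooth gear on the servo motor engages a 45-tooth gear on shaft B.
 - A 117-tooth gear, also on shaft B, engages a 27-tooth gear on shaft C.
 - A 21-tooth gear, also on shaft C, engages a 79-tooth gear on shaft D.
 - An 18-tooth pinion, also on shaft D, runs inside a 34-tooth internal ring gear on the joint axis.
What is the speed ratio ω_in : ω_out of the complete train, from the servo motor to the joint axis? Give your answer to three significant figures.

Each stage contributes driven/driver: gear mesh 45/40 = 1.125, gear mesh 27/117 = 0.23077, gear mesh 79/21 = 3.7619, internal gear 34/18 = 1.8889.
Overall: 1.125 × 0.23077 × 3.7619 × 1.8889 = 1.8448.

1.84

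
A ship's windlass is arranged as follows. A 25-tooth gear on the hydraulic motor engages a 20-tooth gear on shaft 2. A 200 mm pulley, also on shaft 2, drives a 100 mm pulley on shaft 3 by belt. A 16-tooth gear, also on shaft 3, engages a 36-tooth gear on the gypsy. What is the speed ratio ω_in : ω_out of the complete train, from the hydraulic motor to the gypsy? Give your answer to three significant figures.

0.900

Each stage contributes driven/driver: gear mesh 20/25 = 0.8, belt 100/200 = 0.5, gear mesh 36/16 = 2.25.
Overall: 0.8 × 0.5 × 2.25 = 0.9.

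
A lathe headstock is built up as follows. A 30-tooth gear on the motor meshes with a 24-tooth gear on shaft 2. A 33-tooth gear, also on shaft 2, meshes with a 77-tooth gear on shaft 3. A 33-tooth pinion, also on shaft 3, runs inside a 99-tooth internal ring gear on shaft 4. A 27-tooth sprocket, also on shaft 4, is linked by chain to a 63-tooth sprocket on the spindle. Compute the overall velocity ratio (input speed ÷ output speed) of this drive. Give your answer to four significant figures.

13.07

Each stage contributes driven/driver: gear mesh 24/30 = 0.8, gear mesh 77/33 = 2.3333, internal gear 99/33 = 3, chain 63/27 = 2.3333.
Overall: 0.8 × 2.3333 × 3 × 2.3333 = 13.067.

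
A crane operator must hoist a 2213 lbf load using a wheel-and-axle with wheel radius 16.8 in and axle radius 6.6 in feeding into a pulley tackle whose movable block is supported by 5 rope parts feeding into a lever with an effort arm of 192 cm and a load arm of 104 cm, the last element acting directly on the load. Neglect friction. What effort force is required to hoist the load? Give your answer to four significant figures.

94.18 lbf

Wheel-and-axle MA = R/r = 16.8/6.6 = 2.5455.
Block-and-tackle MA = number of supporting rope parts = 5.
Lever MA = effort arm / load arm = 192/104 = 1.8462.
Combined ideal MA = 2.5455 × 5 × 1.8462 = 23.497.
Effort = load / MA = 2213 / 23.497 = 94.184 lbf.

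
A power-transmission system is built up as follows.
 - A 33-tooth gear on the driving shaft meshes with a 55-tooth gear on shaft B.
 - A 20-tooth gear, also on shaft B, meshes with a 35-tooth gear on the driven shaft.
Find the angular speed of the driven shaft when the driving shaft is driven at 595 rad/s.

Gear mesh: ratio = 55/33 = 1.6667, so shaft B turns at 595 / 1.6667 = 357 rad/s.
Gear mesh: ratio = 35/20 = 1.75, so the driven shaft turns at 357 / 1.75 = 204 rad/s.

204 rad/s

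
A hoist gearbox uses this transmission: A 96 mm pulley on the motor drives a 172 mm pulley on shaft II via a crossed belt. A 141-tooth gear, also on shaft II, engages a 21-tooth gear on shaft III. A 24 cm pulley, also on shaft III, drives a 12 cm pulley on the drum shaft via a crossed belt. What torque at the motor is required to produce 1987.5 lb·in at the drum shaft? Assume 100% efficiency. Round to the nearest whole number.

14896 lb·in

Overall ratio R = 1.7917 × 0.14894 × 0.5 = 0.13342.
Input torque = output torque / R = 1987.5 / 0.13342 = 14896 lb·in.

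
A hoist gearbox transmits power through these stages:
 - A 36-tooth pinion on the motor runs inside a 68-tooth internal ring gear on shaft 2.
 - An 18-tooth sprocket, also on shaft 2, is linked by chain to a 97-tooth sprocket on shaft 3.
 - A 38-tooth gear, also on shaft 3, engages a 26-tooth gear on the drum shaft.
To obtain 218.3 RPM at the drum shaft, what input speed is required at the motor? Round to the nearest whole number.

1520 RPM

Overall ratio R = 1.8889 × 5.3889 × 0.68421 = 6.9646.
Required input speed = output speed × R = 218.3 × 6.9646 = 1520.4 RPM.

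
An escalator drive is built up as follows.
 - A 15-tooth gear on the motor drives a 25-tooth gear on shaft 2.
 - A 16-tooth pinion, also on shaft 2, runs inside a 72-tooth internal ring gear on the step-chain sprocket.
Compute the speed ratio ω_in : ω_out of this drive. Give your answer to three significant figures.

7.50

Each stage contributes driven/driver: gear mesh 25/15 = 1.6667, internal gear 72/16 = 4.5.
Overall: 1.6667 × 4.5 = 7.5.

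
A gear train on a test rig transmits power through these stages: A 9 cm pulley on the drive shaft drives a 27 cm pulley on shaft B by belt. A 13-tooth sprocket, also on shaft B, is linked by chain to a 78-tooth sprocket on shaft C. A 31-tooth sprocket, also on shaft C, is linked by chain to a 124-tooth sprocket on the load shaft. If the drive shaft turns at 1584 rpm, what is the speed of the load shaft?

22 rpm

the drive shaft → shaft B (belt, 27/9): 1584 ÷ 3 = 528 rpm
shaft B → shaft C (chain, 78/13): 528 ÷ 6 = 88 rpm
shaft C → the load shaft (chain, 124/31): 88 ÷ 4 = 22 rpm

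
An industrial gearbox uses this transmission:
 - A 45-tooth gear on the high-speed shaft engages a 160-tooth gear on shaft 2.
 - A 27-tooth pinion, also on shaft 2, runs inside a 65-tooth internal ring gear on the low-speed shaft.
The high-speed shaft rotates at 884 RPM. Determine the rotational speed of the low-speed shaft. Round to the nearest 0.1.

Gear mesh: ratio = 160/45 = 3.5556, so shaft 2 turns at 884 / 3.5556 = 248.62 RPM.
Internal gear: ratio = 65/27 = 2.4074, so the low-speed shaft turns at 248.62 / 2.4074 = 103.28 RPM.

103.3 RPM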